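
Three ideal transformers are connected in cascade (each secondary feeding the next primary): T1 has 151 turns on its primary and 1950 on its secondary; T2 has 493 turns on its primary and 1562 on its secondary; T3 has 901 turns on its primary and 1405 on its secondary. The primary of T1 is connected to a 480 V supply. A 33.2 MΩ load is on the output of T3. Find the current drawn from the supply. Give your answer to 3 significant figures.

I_supply ≈ 0.0589 A

Secondary of T1: V = 480.00 × 1950/151 = 6198.7 V.
Secondary of T2: V = 6198.7 × 1562/493 = 19640 V.
Secondary of T3: V = 19640 × 1405/901 = 30626 V.
I_load = 30626/(3.32×10^7) = 9.2246×10^-4 A, so P_out = 30626 × 9.2246×10^-4 = 28.251 W.
All ideal ⇒ P_in = P_out, so I_supply = 28.251/480 = 0.0589 A.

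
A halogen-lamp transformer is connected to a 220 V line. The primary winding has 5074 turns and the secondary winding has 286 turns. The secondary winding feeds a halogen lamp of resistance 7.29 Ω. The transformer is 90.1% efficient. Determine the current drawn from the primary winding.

V_s = 220 × 286/5074 = 12.400 V.
I_s = V_s/R = 12.400/7.29 = 1.7010 A.
P_out = V_s I_s = 12.400 × 1.7010 = 21.094 W.
P_in = P_out/η = 21.094/0.901 = 23.411 W.
I_p = P_in/V_p = 23.411/220 = 0.106 A.

I_p ≈ 0.106 A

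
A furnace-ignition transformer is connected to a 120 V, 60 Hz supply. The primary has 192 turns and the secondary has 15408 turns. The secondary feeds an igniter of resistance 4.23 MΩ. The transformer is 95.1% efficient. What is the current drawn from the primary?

V_s = 120 × 15408/192 = 9630.0 V.
I_s = V_s/R = 9630.0/(4.23×10^6) = 0.0022766 A.
P_out = V_s I_s = 9630.0 × 0.0022766 = 21.924 W.
P_in = P_out/η = 21.924/0.951 = 23.053 W.
I_p = P_in/V_p = 23.053/120 = 0.192 A.

I_p ≈ 0.192 A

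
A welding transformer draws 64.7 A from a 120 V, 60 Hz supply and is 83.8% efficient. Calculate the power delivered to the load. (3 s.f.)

P_in = V_in I_in = 120 × 64.7 = 7764.0 W.
P_out = η P_in = 0.838 × 7764.0 = 6510 W.

P_out ≈ 6510 W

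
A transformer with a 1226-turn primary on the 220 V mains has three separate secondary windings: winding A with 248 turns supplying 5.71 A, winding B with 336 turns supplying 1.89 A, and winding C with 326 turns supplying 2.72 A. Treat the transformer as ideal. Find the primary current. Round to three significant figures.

I_p ≈ 2.40 A

V_A = 220 × 248/1226 = 44.502 V; V_B = 220 × 336/1226 = 60.294 V; V_C = 220 × 326/1226 = 58.499 V.
P_out = V_A I_A + V_B I_B + V_C I_C = 44.502×5.71 + 60.294×1.89 + 58.499×2.72 = 254.11 + 113.95 + 159.12 = 527.18 W.
Ideal ⇒ P_in = P_out, so I_p = P_out/V_p = 527.18/220 = 2.40 A.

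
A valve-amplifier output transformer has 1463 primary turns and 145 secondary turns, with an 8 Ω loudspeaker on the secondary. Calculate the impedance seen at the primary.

Z_p ≈ 814 Ω

Z_p = (N_p/N_s)² × Z_s = (1463/145)² × 8 = 814 Ω.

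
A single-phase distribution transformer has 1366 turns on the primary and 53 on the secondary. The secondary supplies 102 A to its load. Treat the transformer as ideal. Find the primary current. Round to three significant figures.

For an ideal transformer I_p/I_s = N_s/N_p, so I_p = 102 × 53/1366 = 3.96 A.

I_p ≈ 3.96 A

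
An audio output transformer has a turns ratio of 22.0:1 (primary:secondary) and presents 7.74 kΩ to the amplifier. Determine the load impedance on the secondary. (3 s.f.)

Z_s ≈ 16.0 Ω

Z_s = Z_p/(N_p/N_s)² = 7740/22.0² = 16.0 Ω.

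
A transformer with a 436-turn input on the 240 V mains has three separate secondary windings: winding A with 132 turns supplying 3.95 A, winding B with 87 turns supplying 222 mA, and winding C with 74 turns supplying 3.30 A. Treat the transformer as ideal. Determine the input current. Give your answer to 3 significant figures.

V_A = 240 × 132/436 = 72.661 V; V_B = 240 × 87/436 = 47.890 V; V_C = 240 × 74/436 = 40.734 V.
P_out = V_A I_A + V_B I_B + V_C I_C = 72.661×3.95 + 47.890×0.222 + 40.734×3.30 = 287.01 + 10.632 + 134.42 = 432.06 W.
Ideal ⇒ P_in = P_out, so I_in = P_out/V_in = 432.06/240 = 1.80 A.

I_in ≈ 1.80 A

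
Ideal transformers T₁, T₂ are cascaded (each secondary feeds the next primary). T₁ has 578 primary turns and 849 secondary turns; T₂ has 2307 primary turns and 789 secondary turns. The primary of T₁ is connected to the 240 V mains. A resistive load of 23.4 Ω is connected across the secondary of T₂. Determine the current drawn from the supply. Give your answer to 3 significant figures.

I_supply ≈ 2.59 A

Secondary of T₁: V = 240.00 × 849/578 = 352.53 V.
Secondary of T₂: V = 352.53 × 789/2307 = 120.56 V.
I_load = 120.56/23.4 = 5.1523 A, so P_out = 120.56 × 5.1523 = 621.19 W.
All ideal ⇒ P_in = P_out, so I_supply = 621.19/240 = 2.59 A.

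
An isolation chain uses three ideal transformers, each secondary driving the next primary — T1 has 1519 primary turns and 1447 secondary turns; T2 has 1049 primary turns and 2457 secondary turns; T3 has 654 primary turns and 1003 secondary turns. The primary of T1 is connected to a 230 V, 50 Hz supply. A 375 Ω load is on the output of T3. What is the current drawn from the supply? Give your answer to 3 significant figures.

After T1: V = 230.00 × 1447/1519 = 219.10 V.
After T2: V = 219.10 × 2457/1049 = 513.18 V.
After T3: V = 513.18 × 1003/654 = 787.03 V.
I_load = 787.03/375 = 2.0987 A, so P_out = 787.03 × 2.0987 = 1651.8 W.
All ideal ⇒ P_in = P_out, so I_supply = 1651.8/230 = 7.18 A.

I_supply ≈ 7.18 A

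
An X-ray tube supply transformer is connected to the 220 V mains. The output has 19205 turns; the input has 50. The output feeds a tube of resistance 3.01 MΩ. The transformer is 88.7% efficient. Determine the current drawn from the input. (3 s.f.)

V_out = 220 × 19205/50 = 84502 V.
I_out = V_out/R = 84502/(3.01×10^6) = 0.028074 A.
P_out = V_out I_out = 84502 × 0.028074 = 2372.3 W.
P_in = P_out/η = 2372.3/0.887 = 2674.5 W.
I_in = P_in/V_in = 2674.5/220 = 12.2 A.

I_in ≈ 12.2 A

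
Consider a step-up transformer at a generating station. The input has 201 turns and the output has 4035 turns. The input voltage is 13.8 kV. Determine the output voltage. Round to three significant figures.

V_out/V_in = N_out/N_in, so V_out = 13800 × 4035/201 = 277000 V.

V_out ≈ 277000 V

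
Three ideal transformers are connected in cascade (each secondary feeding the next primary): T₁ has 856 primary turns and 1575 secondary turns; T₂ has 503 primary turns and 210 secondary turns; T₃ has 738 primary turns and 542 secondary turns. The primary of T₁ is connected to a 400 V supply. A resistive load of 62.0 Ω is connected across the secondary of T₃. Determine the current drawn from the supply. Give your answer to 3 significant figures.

I_supply ≈ 2.05 A

Secondary of T₁: V = 400.00 × 1575/856 = 735.98 V.
Secondary of T₂: V = 735.98 × 210/503 = 307.27 V.
Secondary of T₃: V = 307.27 × 542/738 = 225.66 V.
I_load = 225.66/62.0 = 3.6397 A, so P_out = 225.66 × 3.6397 = 821.35 W.
All ideal ⇒ P_in = P_out, so I_supply = 821.35/400 = 2.05 A.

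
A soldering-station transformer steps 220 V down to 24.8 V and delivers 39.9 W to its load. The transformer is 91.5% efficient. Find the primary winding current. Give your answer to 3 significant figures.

P_in = P_out/η = 39.9/0.915 = 43.607 W.
I_p = P_in/V_p = 43.607/220 = 0.198 A.

I_p ≈ 0.198 A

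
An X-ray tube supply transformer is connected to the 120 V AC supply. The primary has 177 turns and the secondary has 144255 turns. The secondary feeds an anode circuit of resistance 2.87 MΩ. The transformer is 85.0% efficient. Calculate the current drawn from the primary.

I_p ≈ 32.7 A

V_s = 120 × 144255/177 = 97800 V.
I_s = V_s/R = 97800/(2.87×10^6) = 0.034077 A.
P_out = V_s I_s = 97800 × 0.034077 = 3332.7 W.
P_in = P_out/η = 3332.7/0.850 = 3920.8 W.
I_p = P_in/V_p = 3920.8/120 = 32.7 A.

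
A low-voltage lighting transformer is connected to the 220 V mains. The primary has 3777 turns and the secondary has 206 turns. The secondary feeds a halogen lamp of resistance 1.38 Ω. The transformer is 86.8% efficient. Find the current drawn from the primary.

V_s = 220 × 206/3777 = 11.999 V.
I_s = V_s/R = 11.999/1.38 = 8.6949 A.
P_out = V_s I_s = 11.999 × 8.6949 = 104.33 W.
P_in = P_out/η = 104.33/0.868 = 120.20 W.
I_p = P_in/V_p = 120.20/220 = 0.546 A.

I_p ≈ 0.546 A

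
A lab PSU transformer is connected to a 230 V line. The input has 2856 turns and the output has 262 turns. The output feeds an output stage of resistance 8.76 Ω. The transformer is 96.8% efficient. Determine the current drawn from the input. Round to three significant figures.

V_out = 230 × 262/2856 = 21.099 V.
I_out = V_out/R = 21.099/8.76 = 2.4086 A.
P_out = V_out I_out = 21.099 × 2.4086 = 50.820 W.
P_in = P_out/η = 50.820/0.968 = 52.500 W.
I_in = P_in/V_in = 52.500/230 = 0.228 A.

I_in ≈ 0.228 A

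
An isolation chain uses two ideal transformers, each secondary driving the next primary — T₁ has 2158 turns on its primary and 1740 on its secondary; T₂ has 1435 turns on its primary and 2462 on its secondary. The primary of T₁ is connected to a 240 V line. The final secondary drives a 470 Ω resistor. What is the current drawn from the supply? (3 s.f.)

Secondary of T₁: V = 240.00 × 1740/2158 = 193.51 V.
Secondary of T₂: V = 193.51 × 2462/1435 = 332.01 V.
I_load = 332.01/470 = 0.70639 A, so P_out = 332.01 × 0.70639 = 234.53 W.
All ideal ⇒ P_in = P_out, so I_supply = 234.53/240 = 0.977 A.

I_supply ≈ 0.977 A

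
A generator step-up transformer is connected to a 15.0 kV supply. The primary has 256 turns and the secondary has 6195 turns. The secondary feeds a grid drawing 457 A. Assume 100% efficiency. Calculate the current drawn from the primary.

I_p ≈ 11100 A

For an ideal transformer I_p N_p = I_s N_s, so I_p = 457 × 6195/256 = 11100 A.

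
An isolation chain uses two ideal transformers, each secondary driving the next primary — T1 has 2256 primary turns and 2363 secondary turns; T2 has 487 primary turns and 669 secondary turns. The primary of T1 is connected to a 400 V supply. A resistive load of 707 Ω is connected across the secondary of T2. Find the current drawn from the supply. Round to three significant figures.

I_supply ≈ 1.17 A

Secondary of T1: V = 400.00 × 2363/2256 = 418.97 V.
Secondary of T2: V = 418.97 × 669/487 = 575.55 V.
I_load = 575.55/707 = 0.81407 A, so P_out = 575.55 × 0.81407 = 468.54 W.
All ideal ⇒ P_in = P_out, so I_supply = 468.54/400 = 1.17 A.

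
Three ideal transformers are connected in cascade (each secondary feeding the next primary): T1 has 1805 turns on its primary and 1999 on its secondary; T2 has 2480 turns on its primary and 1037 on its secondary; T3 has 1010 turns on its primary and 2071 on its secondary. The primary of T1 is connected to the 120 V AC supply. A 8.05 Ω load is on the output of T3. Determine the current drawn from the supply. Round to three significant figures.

Secondary of T1: V = 120.00 × 1999/1805 = 132.90 V.
Secondary of T2: V = 132.90 × 1037/2480 = 55.570 V.
Secondary of T3: V = 55.570 × 2071/1010 = 113.95 V.
I_load = 113.95/8.05 = 14.155 A, so P_out = 113.95 × 14.155 = 1612.9 W.
All ideal ⇒ P_in = P_out, so I_supply = 1612.9/120 = 13.4 A.

I_supply ≈ 13.4 A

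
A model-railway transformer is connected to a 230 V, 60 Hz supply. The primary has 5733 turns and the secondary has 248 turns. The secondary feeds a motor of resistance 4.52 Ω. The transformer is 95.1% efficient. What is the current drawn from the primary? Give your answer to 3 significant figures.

I_p ≈ 0.100 A

V_s = 230 × 248/5733 = 9.9494 V.
I_s = V_s/R = 9.9494/4.52 = 2.2012 A.
P_out = V_s I_s = 9.9494 × 2.2012 = 21.901 W.
P_in = P_out/η = 21.901/0.951 = 23.029 W.
I_p = P_in/V_p = 23.029/230 = 0.100 A.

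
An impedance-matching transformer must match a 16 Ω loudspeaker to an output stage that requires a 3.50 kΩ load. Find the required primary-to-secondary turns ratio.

Z_p/Z_s = (N_p/N_s)², so N_p/N_s = √(3500/16) = √219 = 14.8.

N_p/N_s ≈ 14.8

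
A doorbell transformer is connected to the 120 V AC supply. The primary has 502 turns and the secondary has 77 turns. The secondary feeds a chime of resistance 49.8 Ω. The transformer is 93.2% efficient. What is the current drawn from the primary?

V_s = 120 × 77/502 = 18.406 V.
I_s = V_s/R = 18.406/49.8 = 0.36961 A.
P_out = V_s I_s = 18.406 × 0.36961 = 6.8031 W.
P_in = P_out/η = 6.8031/0.932 = 7.2995 W.
I_p = P_in/V_p = 7.2995/120 = 0.0608 A.

I_p ≈ 0.0608 A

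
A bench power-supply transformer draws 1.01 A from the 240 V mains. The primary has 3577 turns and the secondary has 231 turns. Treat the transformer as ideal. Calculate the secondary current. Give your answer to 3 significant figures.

I_s ≈ 15.6 A

I_s/I_p = N_p/N_s, so I_s = 1.01 × 3577/231 = 15.6 A.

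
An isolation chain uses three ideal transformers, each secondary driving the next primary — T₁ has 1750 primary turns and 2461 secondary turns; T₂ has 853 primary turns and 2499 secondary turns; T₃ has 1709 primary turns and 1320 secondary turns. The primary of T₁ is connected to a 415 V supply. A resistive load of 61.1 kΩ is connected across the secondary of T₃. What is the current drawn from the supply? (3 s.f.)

After T₁: V = 415.00 × 2461/1750 = 583.61 V.
After T₂: V = 583.61 × 2499/853 = 1709.8 V.
After T₃: V = 1709.8 × 1320/1709 = 1320.6 V.
I_load = 1320.6/61100 = 0.021614 A, so P_out = 1320.6 × 0.021614 = 28.543 W.
All ideal ⇒ P_in = P_out, so I_supply = 28.543/415 = 0.0688 A.

I_supply ≈ 0.0688 A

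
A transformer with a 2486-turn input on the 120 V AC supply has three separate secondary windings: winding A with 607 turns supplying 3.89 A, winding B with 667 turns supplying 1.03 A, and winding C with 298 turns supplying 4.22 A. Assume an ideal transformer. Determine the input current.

I_in ≈ 1.73 A

V_A = 120 × 607/2486 = 29.300 V; V_B = 120 × 667/2486 = 32.196 V; V_C = 120 × 298/2486 = 14.385 V.
P_out = V_A I_A + V_B I_B + V_C I_C = 29.300×3.89 + 32.196×1.03 + 14.385×4.22 = 113.98 + 33.162 + 60.703 = 207.84 W.
Ideal ⇒ P_in = P_out, so I_in = P_out/V_in = 207.84/120 = 1.73 A.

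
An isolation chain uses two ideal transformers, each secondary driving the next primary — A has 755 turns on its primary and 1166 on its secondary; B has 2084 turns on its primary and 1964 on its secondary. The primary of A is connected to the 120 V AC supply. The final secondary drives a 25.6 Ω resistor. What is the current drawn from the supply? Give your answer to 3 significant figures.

I_supply ≈ 9.93 A

After A: V = 120.00 × 1166/755 = 185.32 V.
After B: V = 185.32 × 1964/2084 = 174.65 V.
I_load = 174.65/25.6 = 6.8224 A, so P_out = 174.65 × 6.8224 = 1191.6 W.
All ideal ⇒ P_in = P_out, so I_supply = 1191.6/120 = 9.93 A.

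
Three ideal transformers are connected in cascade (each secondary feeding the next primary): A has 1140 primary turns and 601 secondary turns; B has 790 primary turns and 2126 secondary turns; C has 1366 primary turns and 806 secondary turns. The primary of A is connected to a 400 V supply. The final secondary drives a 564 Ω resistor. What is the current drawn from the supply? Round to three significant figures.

I_supply ≈ 0.497 A

Secondary of A: V = 400.00 × 601/1140 = 210.88 V.
Secondary of B: V = 210.88 × 2126/790 = 567.50 V.
Secondary of C: V = 567.50 × 806/1366 = 334.85 V.
I_load = 334.85/564 = 0.59371 A, so P_out = 334.85 × 0.59371 = 198.80 W.
All ideal ⇒ P_in = P_out, so I_supply = 198.80/400 = 0.497 A.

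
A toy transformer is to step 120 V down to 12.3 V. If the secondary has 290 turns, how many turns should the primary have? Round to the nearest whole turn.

N_p = 2829 turns

N_p/N_s = V_p/V_s, so N_p = 290 × 120/12.3 = 2829.3 ≈ 2829 turns.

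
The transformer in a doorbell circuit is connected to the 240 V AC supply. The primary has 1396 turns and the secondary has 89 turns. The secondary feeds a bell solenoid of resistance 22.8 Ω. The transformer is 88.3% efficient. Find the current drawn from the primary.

V_s = 240 × 89/1396 = 15.301 V.
I_s = V_s/R = 15.301/22.8 = 0.67109 A.
P_out = V_s I_s = 15.301 × 0.67109 = 10.268 W.
P_in = P_out/η = 10.268/0.883 = 11.629 W.
I_p = P_in/V_p = 11.629/240 = 0.0485 A.

I_p ≈ 0.0485 A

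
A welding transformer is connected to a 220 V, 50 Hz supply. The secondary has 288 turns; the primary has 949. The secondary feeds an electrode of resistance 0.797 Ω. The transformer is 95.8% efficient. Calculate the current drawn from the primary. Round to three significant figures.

I_p ≈ 26.5 A

V_s = 220 × 288/949 = 66.765 V.
I_s = V_s/R = 66.765/0.797 = 83.770 A.
P_out = V_s I_s = 66.765 × 83.770 = 5592.9 W.
P_in = P_out/η = 5592.9/0.958 = 5838.1 W.
I_p = P_in/V_p = 5838.1/220 = 26.5 A.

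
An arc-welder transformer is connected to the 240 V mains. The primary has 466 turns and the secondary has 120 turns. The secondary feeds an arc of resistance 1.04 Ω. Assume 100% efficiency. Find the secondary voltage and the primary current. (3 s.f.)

V_s ≈ 61.8 V, I_p ≈ 15.3 A

V_s = V_p × N_s/N_p = 240 × 120/466 = 61.803 V.
I_s = V_s/R = 61.803/1.04 = 59.426 A.
I_p = I_s × N_s/N_p = 59.426 × 120/466 = 15.3 A.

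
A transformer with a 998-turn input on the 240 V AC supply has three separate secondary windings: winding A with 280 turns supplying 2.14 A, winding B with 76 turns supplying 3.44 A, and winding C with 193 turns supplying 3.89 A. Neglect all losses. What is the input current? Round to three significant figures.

I_in ≈ 1.61 A

V_A = 240 × 280/998 = 67.335 V; V_B = 240 × 76/998 = 18.277 V; V_C = 240 × 193/998 = 46.413 V.
P_out = V_A I_A + V_B I_B + V_C I_C = 67.335×2.14 + 18.277×3.44 + 46.413×3.89 = 144.10 + 62.871 + 180.55 = 387.51 W.
Ideal ⇒ P_in = P_out, so I_in = P_out/V_in = 387.51/240 = 1.61 A.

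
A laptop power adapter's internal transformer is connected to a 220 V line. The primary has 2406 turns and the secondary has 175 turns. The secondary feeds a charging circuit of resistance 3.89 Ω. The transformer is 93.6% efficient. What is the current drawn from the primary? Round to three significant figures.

V_s = 220 × 175/2406 = 16.002 V.
I_s = V_s/R = 16.002/3.89 = 4.1135 A.
P_out = V_s I_s = 16.002 × 4.1135 = 65.823 W.
P_in = P_out/η = 65.823/0.936 = 70.324 W.
I_p = P_in/V_p = 70.324/220 = 0.320 A.

I_p ≈ 0.320 A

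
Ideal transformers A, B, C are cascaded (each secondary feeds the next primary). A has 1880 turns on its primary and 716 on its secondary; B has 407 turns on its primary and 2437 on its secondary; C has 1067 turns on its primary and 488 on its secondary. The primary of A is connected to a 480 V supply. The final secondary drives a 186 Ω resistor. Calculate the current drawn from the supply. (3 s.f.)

Secondary of A: V = 480.00 × 716/1880 = 182.81 V.
Secondary of B: V = 182.81 × 2437/407 = 1094.6 V.
Secondary of C: V = 1094.6 × 488/1067 = 500.63 V.
I_load = 500.63/186 = 2.6915 A, so P_out = 500.63 × 2.6915 = 1347.5 W.
All ideal ⇒ P_in = P_out, so I_supply = 1347.5/480 = 2.81 A.

I_supply ≈ 2.81 A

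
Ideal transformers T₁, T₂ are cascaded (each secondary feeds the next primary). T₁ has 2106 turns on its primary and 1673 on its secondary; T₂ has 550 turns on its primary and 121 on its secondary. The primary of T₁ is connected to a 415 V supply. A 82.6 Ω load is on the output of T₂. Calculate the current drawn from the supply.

Secondary of T₁: V = 415.00 × 1673/2106 = 329.67 V.
Secondary of T₂: V = 329.67 × 121/550 = 72.528 V.
I_load = 72.528/82.6 = 0.87807 A, so P_out = 72.528 × 0.87807 = 63.685 W.
All ideal ⇒ P_in = P_out, so I_supply = 63.685/415 = 0.153 A.

I_supply ≈ 0.153 A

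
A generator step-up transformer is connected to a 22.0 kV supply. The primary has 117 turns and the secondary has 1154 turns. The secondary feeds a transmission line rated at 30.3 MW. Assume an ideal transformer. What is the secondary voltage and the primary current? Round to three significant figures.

V_s ≈ 217000 V, I_p ≈ 1380 A

V_s = V_p × N_s/N_p = 22000 × 1154/117 = 216990 V.
I_s = P/V_s = 3.03×10^7/216990 = 139.64 A.
I_p = I_s × N_s/N_p = 139.64 × 1154/117 = 1380 A.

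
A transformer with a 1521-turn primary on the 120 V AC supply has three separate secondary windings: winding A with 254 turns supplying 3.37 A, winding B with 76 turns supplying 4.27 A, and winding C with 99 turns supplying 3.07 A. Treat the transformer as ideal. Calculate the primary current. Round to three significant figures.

I_p ≈ 0.976 A

V_A = 120 × 254/1521 = 20.039 V; V_B = 120 × 76/1521 = 5.9961 V; V_C = 120 × 99/1521 = 7.8107 V.
P_out = V_A I_A + V_B I_B + V_C I_C = 20.039×3.37 + 5.9961×4.27 + 7.8107×3.07 = 67.533 + 25.603 + 23.979 = 117.11 W.
Ideal ⇒ P_in = P_out, so I_p = P_out/V_p = 117.11/120 = 0.976 A.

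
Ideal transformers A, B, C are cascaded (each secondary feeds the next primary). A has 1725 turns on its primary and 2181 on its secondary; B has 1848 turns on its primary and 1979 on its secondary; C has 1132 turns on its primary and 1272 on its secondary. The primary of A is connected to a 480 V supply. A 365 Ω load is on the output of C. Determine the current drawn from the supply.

Secondary of A: V = 480.00 × 2181/1725 = 606.89 V.
Secondary of B: V = 606.89 × 1979/1848 = 649.91 V.
Secondary of C: V = 649.91 × 1272/1132 = 730.28 V.
I_load = 730.28/365 = 2.0008 A, so P_out = 730.28 × 2.0008 = 1461.1 W.
All ideal ⇒ P_in = P_out, so I_supply = 1461.1/480 = 3.04 A.

I_supply ≈ 3.04 A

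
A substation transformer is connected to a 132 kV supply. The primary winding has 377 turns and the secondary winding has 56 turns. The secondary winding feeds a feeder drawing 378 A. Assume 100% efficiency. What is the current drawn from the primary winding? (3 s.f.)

I_p ≈ 56.1 A

For an ideal transformer I_p N_p = I_s N_s, so I_p = 378 × 56/377 = 56.1 A.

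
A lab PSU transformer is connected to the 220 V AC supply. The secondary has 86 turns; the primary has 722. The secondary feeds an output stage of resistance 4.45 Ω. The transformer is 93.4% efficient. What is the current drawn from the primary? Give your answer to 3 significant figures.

I_p ≈ 0.751 A

V_s = 220 × 86/722 = 26.205 V.
I_s = V_s/R = 26.205/4.45 = 5.8888 A.
P_out = V_s I_s = 26.205 × 5.8888 = 154.31 W.
P_in = P_out/η = 154.31/0.934 = 165.22 W.
I_p = P_in/V_p = 165.22/220 = 0.751 A.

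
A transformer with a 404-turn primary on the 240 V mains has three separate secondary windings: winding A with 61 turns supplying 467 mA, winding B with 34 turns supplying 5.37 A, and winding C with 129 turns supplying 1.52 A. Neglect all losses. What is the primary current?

I_p ≈ 1.01 A

V_A = 240 × 61/404 = 36.238 V; V_B = 240 × 34/404 = 20.198 V; V_C = 240 × 129/404 = 76.634 V.
P_out = V_A I_A + V_B I_B + V_C I_C = 36.238×0.467 + 20.198×5.37 + 76.634×1.52 = 16.923 + 108.46 + 116.48 = 241.87 W.
Ideal ⇒ P_in = P_out, so I_p = P_out/V_p = 241.87/240 = 1.01 A.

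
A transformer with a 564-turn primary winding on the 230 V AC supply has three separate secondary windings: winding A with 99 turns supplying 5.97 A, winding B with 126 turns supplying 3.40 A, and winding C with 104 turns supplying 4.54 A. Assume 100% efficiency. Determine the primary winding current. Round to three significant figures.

I_p ≈ 2.64 A

V_A = 230 × 99/564 = 40.372 V; V_B = 230 × 126/564 = 51.383 V; V_C = 230 × 104/564 = 42.411 V.
P_out = V_A I_A + V_B I_B + V_C I_C = 40.372×5.97 + 51.383×3.40 + 42.411×4.54 = 241.02 + 174.70 + 192.55 = 608.27 W.
Ideal ⇒ P_in = P_out, so I_p = P_out/V_p = 608.27/230 = 2.64 A.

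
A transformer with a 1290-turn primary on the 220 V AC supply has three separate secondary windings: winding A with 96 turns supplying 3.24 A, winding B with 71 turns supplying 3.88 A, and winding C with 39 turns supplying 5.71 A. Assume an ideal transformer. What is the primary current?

I_p ≈ 0.627 A

V_A = 220 × 96/1290 = 16.372 V; V_B = 220 × 71/1290 = 12.109 V; V_C = 220 × 39/1290 = 6.6512 V.
P_out = V_A I_A + V_B I_B + V_C I_C = 16.372×3.24 + 12.109×3.88 + 6.6512×5.71 = 53.046 + 46.981 + 37.978 = 138.00 W.
Ideal ⇒ P_in = P_out, so I_p = P_out/V_p = 138.00/220 = 0.627 A.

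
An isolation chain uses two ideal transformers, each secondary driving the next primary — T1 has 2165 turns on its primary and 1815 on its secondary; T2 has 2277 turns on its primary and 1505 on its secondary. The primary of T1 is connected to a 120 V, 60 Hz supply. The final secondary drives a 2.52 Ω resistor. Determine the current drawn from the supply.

I_supply ≈ 14.6 A

After T1: V = 120.00 × 1815/2165 = 100.60 V.
After T2: V = 100.60 × 1505/2277 = 66.493 V.
I_load = 66.493/2.52 = 26.386 A, so P_out = 66.493 × 26.386 = 1754.5 W.
All ideal ⇒ P_in = P_out, so I_supply = 1754.5/120 = 14.6 A.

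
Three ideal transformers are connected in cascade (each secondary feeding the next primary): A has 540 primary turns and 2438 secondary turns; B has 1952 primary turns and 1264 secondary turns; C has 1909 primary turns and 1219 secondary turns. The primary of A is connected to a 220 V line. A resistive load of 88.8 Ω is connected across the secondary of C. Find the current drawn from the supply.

After A: V = 220.00 × 2438/540 = 993.26 V.
After B: V = 993.26 × 1264/1952 = 643.18 V.
After C: V = 643.18 × 1219/1909 = 410.70 V.
I_load = 410.70/88.8 = 4.6250 A, so P_out = 410.70 × 4.6250 = 1899.5 W.
All ideal ⇒ P_in = P_out, so I_supply = 1899.5/220 = 8.63 A.

I_supply ≈ 8.63 A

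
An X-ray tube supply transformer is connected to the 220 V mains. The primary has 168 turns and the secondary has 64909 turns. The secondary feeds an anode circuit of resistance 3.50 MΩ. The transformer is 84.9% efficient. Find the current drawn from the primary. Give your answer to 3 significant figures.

V_s = 220 × 64909/168 = 85000 V.
I_s = V_s/R = 85000/(3.50×10^6) = 0.024286 A.
P_out = V_s I_s = 85000 × 0.024286 = 2064.3 W.
P_in = P_out/η = 2064.3/0.849 = 2431.4 W.
I_p = P_in/V_p = 2431.4/220 = 11.1 A.

I_p ≈ 11.1 A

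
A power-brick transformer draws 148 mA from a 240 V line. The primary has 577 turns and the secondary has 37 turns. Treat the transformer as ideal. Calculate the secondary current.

I_s ≈ 2.31 A

I_s/I_p = N_p/N_s, so I_s = 0.148 × 577/37 = 2.31 A.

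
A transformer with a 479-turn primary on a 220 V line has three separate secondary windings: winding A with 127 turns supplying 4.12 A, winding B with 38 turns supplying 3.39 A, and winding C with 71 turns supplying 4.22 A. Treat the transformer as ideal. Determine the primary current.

I_p ≈ 1.99 A

V_A = 220 × 127/479 = 58.330 V; V_B = 220 × 38/479 = 17.453 V; V_C = 220 × 71/479 = 32.610 V.
P_out = V_A I_A + V_B I_B + V_C I_C = 58.330×4.12 + 17.453×3.39 + 32.610×4.22 = 240.32 + 59.166 + 137.61 = 437.10 W.
Ideal ⇒ P_in = P_out, so I_p = P_out/V_p = 437.10/220 = 1.99 A.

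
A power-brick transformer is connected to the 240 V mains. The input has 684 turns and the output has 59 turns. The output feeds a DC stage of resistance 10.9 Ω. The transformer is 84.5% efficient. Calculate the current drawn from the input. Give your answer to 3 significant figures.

V_out = 240 × 59/684 = 20.702 V.
I_out = V_out/R = 20.702/10.9 = 1.8992 A.
P_out = V_out I_out = 20.702 × 1.8992 = 39.318 W.
P_in = P_out/η = 39.318/0.845 = 46.530 W.
I_in = P_in/V_in = 46.530/240 = 0.194 A.

I_in ≈ 0.194 A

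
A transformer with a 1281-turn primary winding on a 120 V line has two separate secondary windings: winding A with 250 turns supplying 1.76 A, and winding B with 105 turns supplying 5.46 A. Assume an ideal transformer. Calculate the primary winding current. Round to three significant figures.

I_p ≈ 0.791 A

V_A = 120 × 250/1281 = 23.419 V; V_B = 120 × 105/1281 = 9.8361 V.
P_out = V_A I_A + V_B I_B = 23.419×1.76 + 9.8361×5.46 = 41.218 + 53.705 = 94.923 W.
Ideal ⇒ P_in = P_out, so I_p = P_out/V_p = 94.923/120 = 0.791 A.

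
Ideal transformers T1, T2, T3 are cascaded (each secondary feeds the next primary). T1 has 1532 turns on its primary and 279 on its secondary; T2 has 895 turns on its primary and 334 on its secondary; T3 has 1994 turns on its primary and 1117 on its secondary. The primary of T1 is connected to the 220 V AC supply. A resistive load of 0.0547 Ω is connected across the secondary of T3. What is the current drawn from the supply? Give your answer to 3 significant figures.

After T1: V = 220.00 × 279/1532 = 40.065 V.
After T2: V = 40.065 × 334/895 = 14.952 V.
After T3: V = 14.952 × 1117/1994 = 8.3757 V.
I_load = 8.3757/0.0547 = 153.12 A, so P_out = 8.3757 × 153.12 = 1282.5 W.
All ideal ⇒ P_in = P_out, so I_supply = 1282.5/220 = 5.83 A.

I_supply ≈ 5.83 A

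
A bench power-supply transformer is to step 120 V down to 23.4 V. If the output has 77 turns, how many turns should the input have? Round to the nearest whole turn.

N_in/N_out = V_in/V_out, so N_in = 77 × 120/23.4 = 394.9 ≈ 395 turns.

N_in = 395 turns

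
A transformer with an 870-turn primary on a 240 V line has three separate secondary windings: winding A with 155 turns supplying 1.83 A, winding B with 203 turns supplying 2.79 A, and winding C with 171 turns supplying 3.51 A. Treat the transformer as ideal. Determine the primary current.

V_A = 240 × 155/870 = 42.759 V; V_B = 240 × 203/870 = 56.000 V; V_C = 240 × 171/870 = 47.172 V.
P_out = V_A I_A + V_B I_B + V_C I_C = 42.759×1.83 + 56.000×2.79 + 47.172×3.51 = 78.248 + 156.24 + 165.58 = 400.06 W.
Ideal ⇒ P_in = P_out, so I_p = P_out/V_p = 400.06/240 = 1.67 A.

I_p ≈ 1.67 A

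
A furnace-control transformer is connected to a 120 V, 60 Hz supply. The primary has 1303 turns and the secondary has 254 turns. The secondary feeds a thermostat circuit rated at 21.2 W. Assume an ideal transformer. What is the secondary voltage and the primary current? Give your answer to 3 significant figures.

V_s = V_p × N_s/N_p = 120 × 254/1303 = 23.392 V.
I_s = P/V_s = 21.2/23.392 = 0.90629 A.
I_p = I_s × N_s/N_p = 0.90629 × 254/1303 = 0.177 A.

V_s ≈ 23.4 V, I_p ≈ 0.177 A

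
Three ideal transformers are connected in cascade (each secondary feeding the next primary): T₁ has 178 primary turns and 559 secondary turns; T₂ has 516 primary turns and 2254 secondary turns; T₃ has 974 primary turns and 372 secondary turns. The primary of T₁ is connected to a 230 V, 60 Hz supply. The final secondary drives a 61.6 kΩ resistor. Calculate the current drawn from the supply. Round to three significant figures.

After T₁: V = 230.00 × 559/178 = 722.30 V.
After T₂: V = 722.30 × 2254/516 = 3155.2 V.
After T₃: V = 3155.2 × 372/974 = 1205.1 V.
I_load = 1205.1/61600 = 0.019563 A, so P_out = 1205.1 × 0.019563 = 23.574 W.
All ideal ⇒ P_in = P_out, so I_supply = 23.574/230 = 0.102 A.

I_supply ≈ 0.102 A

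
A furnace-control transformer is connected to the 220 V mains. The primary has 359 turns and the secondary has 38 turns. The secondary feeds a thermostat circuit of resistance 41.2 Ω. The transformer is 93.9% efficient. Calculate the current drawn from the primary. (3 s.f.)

I_p ≈ 0.0637 A

V_s = 220 × 38/359 = 23.287 V.
I_s = V_s/R = 23.287/41.2 = 0.56522 A.
P_out = V_s I_s = 23.287 × 0.56522 = 13.162 W.
P_in = P_out/η = 13.162/0.939 = 14.017 W.
I_p = P_in/V_p = 14.017/220 = 0.0637 A.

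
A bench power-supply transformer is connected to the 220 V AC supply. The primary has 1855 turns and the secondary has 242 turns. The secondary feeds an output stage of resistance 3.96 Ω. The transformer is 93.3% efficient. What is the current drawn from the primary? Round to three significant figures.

V_s = 220 × 242/1855 = 28.701 V.
I_s = V_s/R = 28.701/3.96 = 7.2477 A.
P_out = V_s I_s = 28.701 × 7.2477 = 208.01 W.
P_in = P_out/η = 208.01/0.933 = 222.95 W.
I_p = P_in/V_p = 222.95/220 = 1.01 A.

I_p ≈ 1.01 A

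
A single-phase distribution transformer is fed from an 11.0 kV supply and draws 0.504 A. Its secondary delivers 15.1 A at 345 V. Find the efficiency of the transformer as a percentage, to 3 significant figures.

P_in = 11000 × 0.504 = 5544.00 W.
P_out = 345 × 15.1 = 5209.50 W.
η = P_out/P_in = 5209.50/5544.00 = 0.940.

η ≈ 94.0%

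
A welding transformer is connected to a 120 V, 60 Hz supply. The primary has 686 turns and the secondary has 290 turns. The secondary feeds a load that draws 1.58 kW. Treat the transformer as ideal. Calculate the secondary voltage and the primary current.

V_s ≈ 50.7 V, I_p ≈ 13.2 A

V_s = V_p × N_s/N_p = 120 × 290/686 = 50.729 V.
I_s = P/V_s = 1580/50.729 = 31.146 A.
I_p = I_s × N_s/N_p = 31.146 × 290/686 = 13.2 A.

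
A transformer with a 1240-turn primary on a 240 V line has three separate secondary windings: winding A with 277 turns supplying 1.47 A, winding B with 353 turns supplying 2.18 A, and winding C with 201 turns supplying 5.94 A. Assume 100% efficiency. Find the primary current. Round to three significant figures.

I_p ≈ 1.91 A

V_A = 240 × 277/1240 = 53.613 V; V_B = 240 × 353/1240 = 68.323 V; V_C = 240 × 201/1240 = 38.903 V.
P_out = V_A I_A + V_B I_B + V_C I_C = 53.613×1.47 + 68.323×2.18 + 38.903×5.94 = 78.811 + 148.94 + 231.09 = 458.84 W.
Ideal ⇒ P_in = P_out, so I_p = P_out/V_p = 458.84/240 = 1.91 A.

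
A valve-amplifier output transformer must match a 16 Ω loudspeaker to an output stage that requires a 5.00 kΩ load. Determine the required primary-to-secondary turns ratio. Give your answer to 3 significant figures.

Z_p/Z_s = (N_p/N_s)², so N_p/N_s = √(5000/16) = √312 = 17.7.

N_p/N_s ≈ 17.7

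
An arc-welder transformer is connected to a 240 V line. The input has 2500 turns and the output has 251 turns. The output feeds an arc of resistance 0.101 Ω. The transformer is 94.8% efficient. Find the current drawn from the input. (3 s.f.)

V_out = 240 × 251/2500 = 24.096 V.
I_out = V_out/R = 24.096/0.101 = 238.57 A.
P_out = V_out I_out = 24.096 × 238.57 = 5748.7 W.
P_in = P_out/η = 5748.7/0.948 = 6064.0 W.
I_in = P_in/V_in = 6064.0/240 = 25.3 A.

I_in ≈ 25.3 A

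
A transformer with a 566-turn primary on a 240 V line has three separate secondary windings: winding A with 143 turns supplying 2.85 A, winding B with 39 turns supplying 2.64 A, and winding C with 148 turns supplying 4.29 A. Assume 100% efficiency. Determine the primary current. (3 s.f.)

V_A = 240 × 143/566 = 60.636 V; V_B = 240 × 39/566 = 16.537 V; V_C = 240 × 148/566 = 62.756 V.
P_out = V_A I_A + V_B I_B + V_C I_C = 60.636×2.85 + 16.537×2.64 + 62.756×4.29 = 172.81 + 43.658 + 269.22 = 485.69 W.
Ideal ⇒ P_in = P_out, so I_p = P_out/V_p = 485.69/240 = 2.02 A.

I_p ≈ 2.02 A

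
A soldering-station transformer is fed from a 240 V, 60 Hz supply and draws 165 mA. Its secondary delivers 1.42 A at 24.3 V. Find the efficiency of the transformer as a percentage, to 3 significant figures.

η ≈ 87.1%

P_in = 240 × 0.165 = 39.6000 W.
P_out = 24.3 × 1.42 = 34.5060 W.
η = P_out/P_in = 34.5060/39.6000 = 0.871.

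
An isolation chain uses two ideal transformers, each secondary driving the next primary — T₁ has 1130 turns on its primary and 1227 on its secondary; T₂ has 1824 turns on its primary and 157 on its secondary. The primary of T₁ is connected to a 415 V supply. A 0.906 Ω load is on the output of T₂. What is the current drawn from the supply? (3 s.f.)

After T₁: V = 415.00 × 1227/1130 = 450.62 V.
After T₂: V = 450.62 × 157/1824 = 38.787 V.
I_load = 38.787/0.906 = 42.812 A, so P_out = 38.787 × 42.812 = 1660.5 W.
All ideal ⇒ P_in = P_out, so I_supply = 1660.5/415 = 4.00 A.

I_supply ≈ 4.00 A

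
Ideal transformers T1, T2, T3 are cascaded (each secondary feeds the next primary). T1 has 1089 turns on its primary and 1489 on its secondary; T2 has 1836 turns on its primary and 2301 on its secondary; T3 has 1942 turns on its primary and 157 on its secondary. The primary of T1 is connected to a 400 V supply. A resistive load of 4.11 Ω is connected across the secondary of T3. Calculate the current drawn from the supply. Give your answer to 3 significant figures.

I_supply ≈ 1.87 A

Secondary of T1: V = 400.00 × 1489/1089 = 546.92 V.
Secondary of T2: V = 546.92 × 2301/1836 = 685.44 V.
Secondary of T3: V = 685.44 × 157/1942 = 55.414 V.
I_load = 55.414/4.11 = 13.483 A, so P_out = 55.414 × 13.483 = 747.14 W.
All ideal ⇒ P_in = P_out, so I_supply = 747.14/400 = 1.87 A.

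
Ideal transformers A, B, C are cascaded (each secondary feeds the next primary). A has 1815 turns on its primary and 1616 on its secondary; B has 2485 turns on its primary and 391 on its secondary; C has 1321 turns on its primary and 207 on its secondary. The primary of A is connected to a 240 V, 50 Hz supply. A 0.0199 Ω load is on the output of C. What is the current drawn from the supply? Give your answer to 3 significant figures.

Secondary of A: V = 240.00 × 1616/1815 = 213.69 V.
Secondary of B: V = 213.69 × 391/2485 = 33.622 V.
Secondary of C: V = 33.622 × 207/1321 = 5.2686 V.
I_load = 5.2686/0.0199 = 264.75 A, so P_out = 5.2686 × 264.75 = 1394.9 W.
All ideal ⇒ P_in = P_out, so I_supply = 1394.9/240 = 5.81 A.

I_supply ≈ 5.81 A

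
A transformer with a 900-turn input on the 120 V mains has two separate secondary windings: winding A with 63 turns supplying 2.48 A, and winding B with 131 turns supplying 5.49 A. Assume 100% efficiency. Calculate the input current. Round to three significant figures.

I_in ≈ 0.973 A

V_A = 120 × 63/900 = 8.4000 V; V_B = 120 × 131/900 = 17.467 V.
P_out = V_A I_A + V_B I_B = 8.4000×2.48 + 17.467×5.49 = 20.832 + 95.892 = 116.72 W.
Ideal ⇒ P_in = P_out, so I_in = P_out/V_in = 116.72/120 = 0.973 A.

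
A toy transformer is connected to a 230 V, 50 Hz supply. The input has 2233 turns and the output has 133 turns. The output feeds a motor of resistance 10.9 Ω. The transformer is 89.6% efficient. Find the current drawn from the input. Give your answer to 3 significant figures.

I_in ≈ 0.0835 A

V_out = 230 × 133/2233 = 13.699 V.
I_out = V_out/R = 13.699/10.9 = 1.2568 A.
P_out = V_out I_out = 13.699 × 1.2568 = 17.217 W.
P_in = P_out/η = 17.217/0.896 = 19.215 W.
I_in = P_in/V_in = 19.215/230 = 0.0835 A.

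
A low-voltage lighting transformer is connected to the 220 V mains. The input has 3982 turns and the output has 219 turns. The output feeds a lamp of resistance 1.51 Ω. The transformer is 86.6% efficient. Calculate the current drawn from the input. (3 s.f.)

V_out = 220 × 219/3982 = 12.099 V.
I_out = V_out/R = 12.099/1.51 = 8.0129 A.
P_out = V_out I_out = 12.099 × 8.0129 = 96.951 W.
P_in = P_out/η = 96.951/0.866 = 111.95 W.
I_in = P_in/V_in = 111.95/220 = 0.509 A.

I_in ≈ 0.509 A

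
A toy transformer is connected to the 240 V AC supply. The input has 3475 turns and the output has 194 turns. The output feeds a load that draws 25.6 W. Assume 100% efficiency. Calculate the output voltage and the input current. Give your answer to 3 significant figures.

V_out ≈ 13.4 V, I_in ≈ 0.107 A

V_out = V_in × N_out/N_in = 240 × 194/3475 = 13.399 V.
I_out = P/V_out = 25.6/13.399 = 1.9107 A.
I_in = I_out × N_out/N_in = 1.9107 × 194/3475 = 0.107 A.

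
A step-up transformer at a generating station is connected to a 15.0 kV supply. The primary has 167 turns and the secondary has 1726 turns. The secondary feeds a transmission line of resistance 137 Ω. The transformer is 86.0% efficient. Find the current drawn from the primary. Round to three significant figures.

I_p ≈ 13600 A

V_s = 15000 × 1726/167 = 155030 V.
I_s = V_s/R = 155030/137 = 1131.6 A.
P_out = V_s I_s = 155030 × 1131.6 = 1.7543×10^8 W.
P_in = P_out/η = 1.7543×10^8/0.860 = 2.0399×10^8 W.
I_p = P_in/V_p = 2.0399×10^8/15000 = 13600 A.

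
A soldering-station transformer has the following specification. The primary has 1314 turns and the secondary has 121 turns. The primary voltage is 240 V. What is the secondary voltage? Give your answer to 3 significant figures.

V_s ≈ 22.1 V

V_s/V_p = N_s/N_p, so V_s = 240 × 121/1314 = 22.1 V.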